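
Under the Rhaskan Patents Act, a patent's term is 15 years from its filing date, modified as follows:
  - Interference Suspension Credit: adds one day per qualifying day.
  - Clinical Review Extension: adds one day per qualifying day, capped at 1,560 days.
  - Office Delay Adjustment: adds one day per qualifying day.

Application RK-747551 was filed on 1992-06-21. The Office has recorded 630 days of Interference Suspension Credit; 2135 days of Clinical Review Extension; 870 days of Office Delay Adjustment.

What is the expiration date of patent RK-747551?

Base term: filing date + 15 years → 21 June 2007.
Interference Suspension Credit: +630 days → 12 March 2009.
Clinical Review Extension: 2135 days claimed exceeds the 1560-day cap, so +1560 days → 19 June 2013.
Office Delay Adjustment: +870 days → 6 November 2015.

2015-11-06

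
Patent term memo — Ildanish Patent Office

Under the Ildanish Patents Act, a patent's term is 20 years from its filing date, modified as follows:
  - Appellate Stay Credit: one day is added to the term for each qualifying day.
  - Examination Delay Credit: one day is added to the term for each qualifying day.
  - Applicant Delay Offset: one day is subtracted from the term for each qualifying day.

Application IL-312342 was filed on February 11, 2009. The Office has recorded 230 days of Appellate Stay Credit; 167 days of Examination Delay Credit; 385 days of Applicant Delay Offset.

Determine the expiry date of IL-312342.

Base term: filing date + 20 years → 11 February 2029.
Appellate Stay Credit: +230 days → 29 September 2029.
Examination Delay Credit: +167 days → 15 March 2030.
Applicant Delay Offset: −385 days → 23 February 2029.

2029-02-23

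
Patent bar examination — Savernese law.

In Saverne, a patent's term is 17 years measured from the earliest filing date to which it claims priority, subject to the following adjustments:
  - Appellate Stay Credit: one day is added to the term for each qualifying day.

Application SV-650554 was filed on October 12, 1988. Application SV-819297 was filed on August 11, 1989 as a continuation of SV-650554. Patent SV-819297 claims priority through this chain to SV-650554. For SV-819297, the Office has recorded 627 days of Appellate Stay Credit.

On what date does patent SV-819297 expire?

Earliest priority filing: 12 October 1988.
Base term: 12 October 1988 + 17 years → 12 October 2005.
Appellate Stay Credit: +627 days → 1 July 2007.

2007-07-01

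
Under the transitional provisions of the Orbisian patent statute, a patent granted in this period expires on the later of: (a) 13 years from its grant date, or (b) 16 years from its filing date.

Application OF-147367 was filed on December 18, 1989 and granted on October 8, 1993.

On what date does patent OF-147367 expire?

(a) grant + 13 years → 8 October 2006.
(b) filing + 16 years → 18 December 2005.
Later of the two: 8 October 2006.

October 8, 2006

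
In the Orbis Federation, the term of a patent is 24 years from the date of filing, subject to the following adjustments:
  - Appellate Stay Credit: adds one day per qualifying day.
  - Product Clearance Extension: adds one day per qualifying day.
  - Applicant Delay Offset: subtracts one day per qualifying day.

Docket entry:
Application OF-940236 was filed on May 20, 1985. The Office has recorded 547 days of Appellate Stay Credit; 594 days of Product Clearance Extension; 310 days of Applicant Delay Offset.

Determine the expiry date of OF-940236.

Base term: filing date + 24 years → 20 May 2009.
Appellate Stay Credit: +547 days → 18 November 2010.
Product Clearance Extension: +594 days → 4 July 2012.
Applicant Delay Offset: −310 days → 29 August 2011.

2011-08-29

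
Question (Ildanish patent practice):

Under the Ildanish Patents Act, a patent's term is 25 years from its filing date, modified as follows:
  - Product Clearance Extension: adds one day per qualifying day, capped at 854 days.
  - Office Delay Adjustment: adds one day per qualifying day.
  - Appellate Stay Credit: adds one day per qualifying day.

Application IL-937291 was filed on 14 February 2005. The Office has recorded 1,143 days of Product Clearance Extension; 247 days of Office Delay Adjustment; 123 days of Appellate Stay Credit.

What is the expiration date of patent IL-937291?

June 22, 2033

Base term: filing date + 25 years → 14 February 2030.
Product Clearance Extension: 1143 days claimed exceeds the 854-day cap, so +854 days → 17 June 2032.
Office Delay Adjustment: +247 days → 19 February 2033.
Appellate Stay Credit: +123 days → 22 June 2033.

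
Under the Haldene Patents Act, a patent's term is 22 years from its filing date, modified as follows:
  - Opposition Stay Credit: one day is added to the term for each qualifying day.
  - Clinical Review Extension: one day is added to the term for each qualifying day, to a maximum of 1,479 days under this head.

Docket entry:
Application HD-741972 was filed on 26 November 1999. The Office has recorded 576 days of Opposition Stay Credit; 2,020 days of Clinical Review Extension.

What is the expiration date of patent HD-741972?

2027-07-13

Base term: filing date + 22 years → 26 November 2021.
Opposition Stay Credit: +576 days → 25 June 2023.
Clinical Review Extension: 2020 days claimed exceeds the 1479-day cap, so +1479 days → 13 July 2027.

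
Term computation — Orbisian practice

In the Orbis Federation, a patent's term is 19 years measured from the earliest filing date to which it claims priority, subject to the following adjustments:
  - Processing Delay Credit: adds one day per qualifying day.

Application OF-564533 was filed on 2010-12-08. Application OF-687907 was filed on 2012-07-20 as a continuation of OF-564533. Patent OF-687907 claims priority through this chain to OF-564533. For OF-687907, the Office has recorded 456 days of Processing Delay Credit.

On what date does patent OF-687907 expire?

March 9, 2031

Earliest priority filing: 8 December 2010.
Base term: 8 December 2010 + 19 years → 8 December 2029.
Processing Delay Credit: +456 days → 9 March 2031.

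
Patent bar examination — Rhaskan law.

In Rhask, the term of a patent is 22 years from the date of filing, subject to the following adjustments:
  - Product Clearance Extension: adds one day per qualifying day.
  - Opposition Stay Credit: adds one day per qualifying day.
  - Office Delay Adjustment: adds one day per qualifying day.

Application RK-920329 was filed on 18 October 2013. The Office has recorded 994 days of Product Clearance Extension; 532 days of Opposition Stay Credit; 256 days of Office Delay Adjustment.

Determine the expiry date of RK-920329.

2040-09-03

Base term: filing date + 22 years → 18 October 2035.
Product Clearance Extension: +994 days → 8 July 2038.
Opposition Stay Credit: +532 days → 22 December 2039.
Office Delay Adjustment: +256 days → 3 September 2040.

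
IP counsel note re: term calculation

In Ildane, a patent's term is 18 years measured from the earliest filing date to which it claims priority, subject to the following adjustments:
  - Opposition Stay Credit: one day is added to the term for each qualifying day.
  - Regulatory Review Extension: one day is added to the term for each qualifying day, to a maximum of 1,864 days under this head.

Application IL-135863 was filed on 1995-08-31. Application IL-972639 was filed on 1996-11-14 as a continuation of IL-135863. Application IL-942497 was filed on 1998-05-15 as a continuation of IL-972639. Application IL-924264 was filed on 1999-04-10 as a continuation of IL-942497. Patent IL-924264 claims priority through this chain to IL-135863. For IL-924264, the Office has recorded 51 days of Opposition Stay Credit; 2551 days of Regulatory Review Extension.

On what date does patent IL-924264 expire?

November 28, 2018

Earliest priority filing: 31 August 1995.
Base term: 31 August 1995 + 18 years → 31 August 2013.
Opposition Stay Credit: +51 days → 21 October 2013.
Regulatory Review Extension: 2551 days claimed exceeds the 1864-day cap, so +1864 days → 28 November 2018.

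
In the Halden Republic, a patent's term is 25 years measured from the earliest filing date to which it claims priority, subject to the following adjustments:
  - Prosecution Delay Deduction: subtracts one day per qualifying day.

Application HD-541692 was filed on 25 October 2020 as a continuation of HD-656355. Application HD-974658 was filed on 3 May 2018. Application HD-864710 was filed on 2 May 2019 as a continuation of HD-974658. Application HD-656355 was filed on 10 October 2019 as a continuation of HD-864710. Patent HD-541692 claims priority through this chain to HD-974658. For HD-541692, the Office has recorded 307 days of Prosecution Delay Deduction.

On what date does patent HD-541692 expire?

Earliest priority filing: 3 May 2018.
Base term: 3 May 2018 + 25 years → 3 May 2043.
Prosecution Delay Deduction: −307 days → 30 June 2042.

June 30, 2042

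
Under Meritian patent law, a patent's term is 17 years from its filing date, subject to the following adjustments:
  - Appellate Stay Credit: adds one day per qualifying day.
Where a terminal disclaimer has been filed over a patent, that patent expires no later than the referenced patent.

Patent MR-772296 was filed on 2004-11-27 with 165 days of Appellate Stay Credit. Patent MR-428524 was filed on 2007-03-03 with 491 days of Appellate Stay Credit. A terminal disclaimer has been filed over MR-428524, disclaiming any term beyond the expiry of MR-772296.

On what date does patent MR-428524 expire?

May 11, 2022

Natural term of MR-428524:
  Base: filing + 17 years → 3 March 2024.
  Appellate Stay Credit: +491 days → 7 July 2025.
Expiry of referenced patent MR-772296:
  Base: filing + 17 years → 27 November 2021.
  Appellate Stay Credit: +165 days → 11 May 2022.
Terminal disclaimer: MR-428524 expires on the earlier of 7 July 2025 and 11 May 2022.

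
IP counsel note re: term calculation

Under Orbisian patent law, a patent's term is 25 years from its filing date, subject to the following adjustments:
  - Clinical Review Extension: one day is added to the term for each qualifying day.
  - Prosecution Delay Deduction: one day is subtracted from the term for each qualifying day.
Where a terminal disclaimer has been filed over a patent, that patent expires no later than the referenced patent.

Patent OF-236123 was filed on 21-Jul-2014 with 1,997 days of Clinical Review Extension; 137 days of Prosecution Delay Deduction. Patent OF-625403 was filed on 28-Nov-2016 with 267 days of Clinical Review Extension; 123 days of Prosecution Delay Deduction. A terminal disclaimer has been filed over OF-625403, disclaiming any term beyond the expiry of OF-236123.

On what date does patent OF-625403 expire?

Natural term of OF-625403:
  Base: filing + 25 years → 28 November 2041.
  Clinical Review Extension: +267 days → 22 August 2042.
  Prosecution Delay Deduction: −123 days → 21 April 2042.
Expiry of referenced patent OF-236123:
  Base: filing + 25 years → 21 July 2039.
  Clinical Review Extension: +1997 days → 7 January 2045.
  Prosecution Delay Deduction: −137 days → 23 August 2044.
Terminal disclaimer: OF-625403 expires on the earlier of 21 April 2042 and 23 August 2044.

2042-04-21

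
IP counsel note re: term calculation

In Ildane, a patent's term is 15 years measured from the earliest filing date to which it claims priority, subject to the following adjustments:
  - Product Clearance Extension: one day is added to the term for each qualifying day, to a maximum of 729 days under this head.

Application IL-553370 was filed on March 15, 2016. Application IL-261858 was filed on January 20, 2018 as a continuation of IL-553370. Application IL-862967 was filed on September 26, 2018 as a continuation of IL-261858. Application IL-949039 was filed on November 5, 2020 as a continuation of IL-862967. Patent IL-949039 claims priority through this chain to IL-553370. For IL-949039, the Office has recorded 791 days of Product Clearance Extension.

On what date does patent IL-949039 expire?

Earliest priority filing: 15 March 2016.
Base term: 15 March 2016 + 15 years → 15 March 2031.
Product Clearance Extension: 791 days claimed exceeds the 729-day cap, so +729 days → 13 March 2033.

March 13, 2033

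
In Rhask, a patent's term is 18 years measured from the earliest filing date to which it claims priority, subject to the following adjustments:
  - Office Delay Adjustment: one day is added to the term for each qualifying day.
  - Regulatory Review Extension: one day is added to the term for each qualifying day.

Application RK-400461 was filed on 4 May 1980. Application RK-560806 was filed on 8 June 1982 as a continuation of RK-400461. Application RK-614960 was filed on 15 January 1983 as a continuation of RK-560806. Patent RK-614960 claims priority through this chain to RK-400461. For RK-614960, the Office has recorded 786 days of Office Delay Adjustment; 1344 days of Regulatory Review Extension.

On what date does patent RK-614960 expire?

March 3, 2004

Earliest priority filing: 4 May 1980.
Base term: 4 May 1980 + 18 years → 4 May 1998.
Office Delay Adjustment: +786 days → 28 June 2000.
Regulatory Review Extension: +1344 days → 3 March 2004.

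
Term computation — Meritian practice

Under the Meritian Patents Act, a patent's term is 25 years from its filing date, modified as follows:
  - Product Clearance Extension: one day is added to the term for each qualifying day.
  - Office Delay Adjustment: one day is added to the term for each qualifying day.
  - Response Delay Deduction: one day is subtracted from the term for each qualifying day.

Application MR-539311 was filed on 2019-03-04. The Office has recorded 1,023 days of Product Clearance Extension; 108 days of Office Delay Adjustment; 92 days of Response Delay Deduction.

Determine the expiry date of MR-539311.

Base term: filing date + 25 years → 4 March 2044.
Product Clearance Extension: +1023 days → 22 December 2046.
Office Delay Adjustment: +108 days → 9 April 2047.
Response Delay Deduction: −92 days → 7 January 2047.

January 7, 2047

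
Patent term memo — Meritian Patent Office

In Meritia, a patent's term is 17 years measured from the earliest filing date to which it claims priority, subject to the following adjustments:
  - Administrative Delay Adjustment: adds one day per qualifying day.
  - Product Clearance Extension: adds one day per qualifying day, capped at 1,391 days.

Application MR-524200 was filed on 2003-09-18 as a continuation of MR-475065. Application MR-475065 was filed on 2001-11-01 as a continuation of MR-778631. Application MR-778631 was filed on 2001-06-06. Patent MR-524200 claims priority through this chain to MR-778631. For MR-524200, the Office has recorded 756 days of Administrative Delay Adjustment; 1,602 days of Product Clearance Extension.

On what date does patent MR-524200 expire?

Earliest priority filing: 6 June 2001.
Base term: 6 June 2001 + 17 years → 6 June 2018.
Administrative Delay Adjustment: +756 days → 1 July 2020.
Product Clearance Extension: 1602 days claimed exceeds the 1391-day cap, so +1391 days → 22 April 2024.

April 22, 2024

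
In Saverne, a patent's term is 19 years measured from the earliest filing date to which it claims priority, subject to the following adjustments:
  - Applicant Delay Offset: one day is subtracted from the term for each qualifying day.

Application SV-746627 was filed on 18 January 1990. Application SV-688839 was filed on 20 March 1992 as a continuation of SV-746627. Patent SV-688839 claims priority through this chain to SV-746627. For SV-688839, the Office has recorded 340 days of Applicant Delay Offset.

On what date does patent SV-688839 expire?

2008-02-13

Earliest priority filing: 18 January 1990.
Base term: 18 January 1990 + 19 years → 18 January 2009.
Applicant Delay Offset: −340 days → 13 February 2008.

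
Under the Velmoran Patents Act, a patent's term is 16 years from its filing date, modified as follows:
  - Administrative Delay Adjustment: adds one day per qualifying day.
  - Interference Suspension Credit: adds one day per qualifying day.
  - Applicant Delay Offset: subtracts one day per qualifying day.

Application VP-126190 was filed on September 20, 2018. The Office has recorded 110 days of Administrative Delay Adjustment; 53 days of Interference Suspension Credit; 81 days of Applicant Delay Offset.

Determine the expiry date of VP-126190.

2034-12-11

Base term: filing date + 16 years → 20 September 2034.
Administrative Delay Adjustment: +110 days → 8 January 2035.
Interference Suspension Credit: +53 days → 2 March 2035.
Applicant Delay Offset: −81 days → 11 December 2034.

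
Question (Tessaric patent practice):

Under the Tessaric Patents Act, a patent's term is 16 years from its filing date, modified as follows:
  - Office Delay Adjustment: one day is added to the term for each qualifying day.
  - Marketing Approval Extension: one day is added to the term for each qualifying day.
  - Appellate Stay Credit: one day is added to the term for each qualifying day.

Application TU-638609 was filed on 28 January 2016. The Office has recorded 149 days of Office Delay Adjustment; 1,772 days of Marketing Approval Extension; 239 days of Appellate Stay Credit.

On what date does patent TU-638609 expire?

December 27, 2037

Base term: filing date + 16 years → 28 January 2032.
Office Delay Adjustment: +149 days → 25 June 2032.
Marketing Approval Extension: +1772 days → 2 May 2037.
Appellate Stay Credit: +239 days → 27 December 2037.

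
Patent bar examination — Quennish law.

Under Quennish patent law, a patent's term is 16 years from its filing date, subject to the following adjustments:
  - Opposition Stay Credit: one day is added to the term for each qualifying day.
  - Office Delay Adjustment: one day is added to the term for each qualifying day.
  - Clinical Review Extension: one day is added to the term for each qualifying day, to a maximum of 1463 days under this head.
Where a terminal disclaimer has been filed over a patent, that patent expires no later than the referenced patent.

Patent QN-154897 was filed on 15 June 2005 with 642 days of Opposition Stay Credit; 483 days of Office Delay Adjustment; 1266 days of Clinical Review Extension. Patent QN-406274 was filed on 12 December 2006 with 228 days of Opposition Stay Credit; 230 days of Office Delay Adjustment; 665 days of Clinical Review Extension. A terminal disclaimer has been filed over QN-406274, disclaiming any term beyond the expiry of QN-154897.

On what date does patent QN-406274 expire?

2026-01-08

Natural term of QN-406274:
  Base: filing + 16 years → 12 December 2022.
  Opposition Stay Credit: +228 days → 28 July 2023.
  Office Delay Adjustment: +230 days → 14 March 2024.
  Clinical Review Extension: 665 days (within the 1463-day cap) → +665 days → 8 January 2026.
Expiry of referenced patent QN-154897:
  Base: filing + 16 years → 15 June 2021.
  Opposition Stay Credit: +642 days → 19 March 2023.
  Office Delay Adjustment: +483 days → 14 July 2024.
  Clinical Review Extension: 1266 days (within the 1463-day cap) → +1266 days → 1 January 2028.
Terminal disclaimer: QN-406274 expires on the earlier of 8 January 2026 and 1 January 2028.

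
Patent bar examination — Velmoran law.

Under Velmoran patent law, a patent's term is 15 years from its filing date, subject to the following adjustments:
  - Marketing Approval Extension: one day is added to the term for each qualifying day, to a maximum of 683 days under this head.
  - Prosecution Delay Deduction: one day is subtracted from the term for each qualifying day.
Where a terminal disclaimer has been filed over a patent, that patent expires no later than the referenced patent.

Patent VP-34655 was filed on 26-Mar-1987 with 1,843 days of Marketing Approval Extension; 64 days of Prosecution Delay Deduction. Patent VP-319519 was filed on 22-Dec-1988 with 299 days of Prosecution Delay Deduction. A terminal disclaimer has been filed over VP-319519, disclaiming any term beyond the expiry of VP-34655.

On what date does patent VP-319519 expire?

February 26, 2003

Natural term of VP-319519:
  Base: filing + 15 years → 22 December 2003.
  Prosecution Delay Deduction: −299 days → 26 February 2003.
Expiry of referenced patent VP-34655:
  Base: filing + 15 years → 26 March 2002.
  Marketing Approval Extension: 1843 days claimed exceeds the 683-day cap, so +683 days → 7 February 2004.
  Prosecution Delay Deduction: −64 days → 5 December 2003.
Terminal disclaimer: VP-319519 expires on the earlier of 26 February 2003 and 5 December 2003.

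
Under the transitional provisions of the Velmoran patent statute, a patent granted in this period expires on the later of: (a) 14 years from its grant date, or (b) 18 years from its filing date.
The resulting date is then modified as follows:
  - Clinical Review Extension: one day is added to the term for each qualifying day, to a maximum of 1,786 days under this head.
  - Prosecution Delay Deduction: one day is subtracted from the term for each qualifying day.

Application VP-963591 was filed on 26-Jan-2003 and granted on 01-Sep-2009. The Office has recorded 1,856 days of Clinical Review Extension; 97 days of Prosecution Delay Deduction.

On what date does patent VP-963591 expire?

April 16, 2028

(a) grant + 14 years → 1 September 2023.
(b) filing + 18 years → 26 January 2021.
Later of the two: 1 September 2023.
Clinical Review Extension: 1856 days claimed exceeds the 1786-day cap, so +1786 days → 22 July 2028.
Prosecution Delay Deduction: −97 days → 16 April 2028.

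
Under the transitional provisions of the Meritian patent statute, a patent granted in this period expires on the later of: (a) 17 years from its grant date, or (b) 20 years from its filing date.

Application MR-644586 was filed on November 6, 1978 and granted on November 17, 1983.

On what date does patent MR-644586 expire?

2000-11-17

(a) grant + 17 years → 17 November 2000.
(b) filing + 20 years → 6 November 1998.
Later of the two: 17 November 2000.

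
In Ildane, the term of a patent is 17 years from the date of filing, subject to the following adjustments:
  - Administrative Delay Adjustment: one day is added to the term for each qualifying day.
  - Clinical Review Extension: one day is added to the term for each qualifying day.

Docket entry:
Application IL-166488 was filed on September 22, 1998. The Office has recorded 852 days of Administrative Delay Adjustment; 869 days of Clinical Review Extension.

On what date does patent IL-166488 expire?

June 8, 2020

Base term: filing date + 17 years → 22 September 2015.
Administrative Delay Adjustment: +852 days → 21 January 2018.
Clinical Review Extension: +869 days → 8 June 2020.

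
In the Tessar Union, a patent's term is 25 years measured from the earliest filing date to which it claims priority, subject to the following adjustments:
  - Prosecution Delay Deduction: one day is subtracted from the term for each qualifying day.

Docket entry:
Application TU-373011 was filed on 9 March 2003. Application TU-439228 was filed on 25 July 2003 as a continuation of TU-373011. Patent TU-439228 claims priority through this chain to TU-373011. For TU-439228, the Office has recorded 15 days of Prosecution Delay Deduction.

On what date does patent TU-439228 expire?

2028-02-23

Earliest priority filing: 9 March 2003.
Base term: 9 March 2003 + 25 years → 9 March 2028.
Prosecution Delay Deduction: −15 days → 23 February 2028.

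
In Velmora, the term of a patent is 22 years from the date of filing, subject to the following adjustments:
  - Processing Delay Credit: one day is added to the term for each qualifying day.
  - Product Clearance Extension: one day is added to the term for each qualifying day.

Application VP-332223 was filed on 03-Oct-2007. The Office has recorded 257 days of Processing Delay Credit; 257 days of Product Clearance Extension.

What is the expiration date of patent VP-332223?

Base term: filing date + 22 years → 3 October 2029.
Processing Delay Credit: +257 days → 17 June 2030.
Product Clearance Extension: +257 days → 1 March 2031.

2031-03-01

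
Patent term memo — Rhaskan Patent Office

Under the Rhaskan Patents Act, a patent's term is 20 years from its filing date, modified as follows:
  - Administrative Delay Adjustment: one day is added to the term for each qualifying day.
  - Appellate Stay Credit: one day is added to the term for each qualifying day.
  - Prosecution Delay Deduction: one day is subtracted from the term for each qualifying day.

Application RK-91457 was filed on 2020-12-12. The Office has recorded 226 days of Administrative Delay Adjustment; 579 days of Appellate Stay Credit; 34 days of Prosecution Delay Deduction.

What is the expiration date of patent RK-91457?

Base term: filing date + 20 years → 12 December 2040.
Administrative Delay Adjustment: +226 days → 26 July 2041.
Appellate Stay Credit: +579 days → 25 February 2043.
Prosecution Delay Deduction: −34 days → 22 January 2043.

2043-01-22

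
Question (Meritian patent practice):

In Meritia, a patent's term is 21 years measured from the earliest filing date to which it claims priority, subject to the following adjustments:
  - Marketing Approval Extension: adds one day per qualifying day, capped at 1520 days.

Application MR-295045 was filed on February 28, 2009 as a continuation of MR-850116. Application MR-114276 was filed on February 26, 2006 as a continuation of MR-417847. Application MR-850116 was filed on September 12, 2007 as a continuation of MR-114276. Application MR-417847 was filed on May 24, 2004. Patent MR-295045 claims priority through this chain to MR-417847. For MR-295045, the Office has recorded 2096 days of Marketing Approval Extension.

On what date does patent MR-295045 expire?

Earliest priority filing: 24 May 2004.
Base term: 24 May 2004 + 21 years → 24 May 2025.
Marketing Approval Extension: 2096 days claimed exceeds the 1520-day cap, so +1520 days → 22 July 2029.

2029-07-22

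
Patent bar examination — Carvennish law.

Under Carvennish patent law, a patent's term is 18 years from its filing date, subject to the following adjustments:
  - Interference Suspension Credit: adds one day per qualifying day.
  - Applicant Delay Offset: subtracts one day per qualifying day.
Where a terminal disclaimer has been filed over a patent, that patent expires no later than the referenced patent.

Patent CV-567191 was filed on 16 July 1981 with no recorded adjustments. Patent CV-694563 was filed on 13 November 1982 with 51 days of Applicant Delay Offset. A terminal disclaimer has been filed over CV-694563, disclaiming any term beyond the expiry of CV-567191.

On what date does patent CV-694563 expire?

Natural term of CV-694563:
  Base: filing + 18 years → 13 November 2000.
  Applicant Delay Offset: −51 days → 23 September 2000.
Expiry of referenced patent CV-567191:
  Base: filing + 18 years → 16 July 1999.
Terminal disclaimer: CV-694563 expires on the earlier of 23 September 2000 and 16 July 1999.

July 16, 1999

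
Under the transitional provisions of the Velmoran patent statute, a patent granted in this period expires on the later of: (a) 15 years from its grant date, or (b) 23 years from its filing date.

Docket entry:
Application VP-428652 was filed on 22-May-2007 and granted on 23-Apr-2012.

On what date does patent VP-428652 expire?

(a) grant + 15 years → 23 April 2027.
(b) filing + 23 years → 22 May 2030.
Later of the two: 22 May 2030.

2030-05-22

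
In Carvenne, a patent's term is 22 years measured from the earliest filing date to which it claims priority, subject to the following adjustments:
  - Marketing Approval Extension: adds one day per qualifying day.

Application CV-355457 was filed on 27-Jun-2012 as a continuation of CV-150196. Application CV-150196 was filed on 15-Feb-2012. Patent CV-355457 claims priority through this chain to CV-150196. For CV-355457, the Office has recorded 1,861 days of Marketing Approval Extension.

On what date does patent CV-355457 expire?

Earliest priority filing: 15 February 2012.
Base term: 15 February 2012 + 22 years → 15 February 2034.
Marketing Approval Extension: +1861 days → 22 March 2039.

2039-03-22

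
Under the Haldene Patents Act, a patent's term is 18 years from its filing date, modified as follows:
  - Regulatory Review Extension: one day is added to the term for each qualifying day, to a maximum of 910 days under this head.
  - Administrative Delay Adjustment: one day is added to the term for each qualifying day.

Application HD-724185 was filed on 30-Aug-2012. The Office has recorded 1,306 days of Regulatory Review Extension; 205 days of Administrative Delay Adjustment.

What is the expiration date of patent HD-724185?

2033-09-18

Base term: filing date + 18 years → 30 August 2030.
Regulatory Review Extension: 1306 days claimed exceeds the 910-day cap, so +910 days → 25 February 2033.
Administrative Delay Adjustment: +205 days → 18 September 2033.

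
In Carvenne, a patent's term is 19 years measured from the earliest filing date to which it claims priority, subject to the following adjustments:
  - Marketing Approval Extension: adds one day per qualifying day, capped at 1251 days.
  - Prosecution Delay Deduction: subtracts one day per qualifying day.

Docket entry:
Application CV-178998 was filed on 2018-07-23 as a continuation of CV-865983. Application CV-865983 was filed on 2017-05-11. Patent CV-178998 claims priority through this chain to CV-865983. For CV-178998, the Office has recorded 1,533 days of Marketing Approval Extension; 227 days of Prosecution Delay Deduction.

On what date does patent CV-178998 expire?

Earliest priority filing: 11 May 2017.
Base term: 11 May 2017 + 19 years → 11 May 2036.
Marketing Approval Extension: 1533 days claimed exceeds the 1251-day cap, so +1251 days → 14 October 2039.
Prosecution Delay Deduction: −227 days → 1 March 2039.

2039-03-01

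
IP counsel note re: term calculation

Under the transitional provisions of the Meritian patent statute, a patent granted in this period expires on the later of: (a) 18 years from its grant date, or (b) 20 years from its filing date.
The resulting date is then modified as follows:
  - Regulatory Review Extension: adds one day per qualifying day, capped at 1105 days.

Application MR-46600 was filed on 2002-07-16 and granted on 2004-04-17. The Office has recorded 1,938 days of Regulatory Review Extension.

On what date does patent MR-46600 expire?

2025-07-25

(a) grant + 18 years → 17 April 2022.
(b) filing + 20 years → 16 July 2022.
Later of the two: 16 July 2022.
Regulatory Review Extension: 1938 days claimed exceeds the 1105-day cap, so +1105 days → 25 July 2025.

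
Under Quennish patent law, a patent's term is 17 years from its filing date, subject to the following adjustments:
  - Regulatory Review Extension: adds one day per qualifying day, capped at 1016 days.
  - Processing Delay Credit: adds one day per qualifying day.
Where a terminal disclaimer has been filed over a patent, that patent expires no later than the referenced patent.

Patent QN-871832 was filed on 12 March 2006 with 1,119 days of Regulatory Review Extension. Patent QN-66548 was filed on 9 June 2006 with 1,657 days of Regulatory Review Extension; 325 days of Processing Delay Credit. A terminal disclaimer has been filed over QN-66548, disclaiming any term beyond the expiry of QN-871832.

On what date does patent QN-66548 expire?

Natural term of QN-66548:
  Base: filing + 17 years → 9 June 2023.
  Regulatory Review Extension: 1657 days claimed exceeds the 1016-day cap, so +1016 days → 21 March 2026.
  Processing Delay Credit: +325 days → 9 February 2027.
Expiry of referenced patent QN-871832:
  Base: filing + 17 years → 12 March 2023.
  Regulatory Review Extension: 1119 days claimed exceeds the 1016-day cap, so +1016 days → 22 December 2025.
Terminal disclaimer: QN-66548 expires on the earlier of 9 February 2027 and 22 December 2025.

December 22, 2025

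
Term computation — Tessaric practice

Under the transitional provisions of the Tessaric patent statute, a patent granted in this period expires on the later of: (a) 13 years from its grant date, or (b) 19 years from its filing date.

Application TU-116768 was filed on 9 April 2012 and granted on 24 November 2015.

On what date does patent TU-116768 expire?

April 9, 2031

(a) grant + 13 years → 24 November 2028.
(b) filing + 19 years → 9 April 2031.
Later of the two: 9 April 2031.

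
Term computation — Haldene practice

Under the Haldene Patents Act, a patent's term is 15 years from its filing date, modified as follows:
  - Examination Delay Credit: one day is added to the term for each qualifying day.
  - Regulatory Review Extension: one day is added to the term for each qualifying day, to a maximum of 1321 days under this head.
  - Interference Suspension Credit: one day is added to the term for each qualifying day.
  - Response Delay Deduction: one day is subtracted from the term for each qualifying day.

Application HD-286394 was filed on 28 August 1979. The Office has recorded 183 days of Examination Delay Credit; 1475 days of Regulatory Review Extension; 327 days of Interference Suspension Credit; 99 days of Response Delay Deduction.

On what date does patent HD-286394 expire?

Base term: filing date + 15 years → 28 August 1994.
Examination Delay Credit: +183 days → 27 February 1995.
Regulatory Review Extension: 1475 days claimed exceeds the 1321-day cap, so +1321 days → 10 October 1998.
Interference Suspension Credit: +327 days → 2 September 1999.
Response Delay Deduction: −99 days → 26 May 1999.

1999-05-26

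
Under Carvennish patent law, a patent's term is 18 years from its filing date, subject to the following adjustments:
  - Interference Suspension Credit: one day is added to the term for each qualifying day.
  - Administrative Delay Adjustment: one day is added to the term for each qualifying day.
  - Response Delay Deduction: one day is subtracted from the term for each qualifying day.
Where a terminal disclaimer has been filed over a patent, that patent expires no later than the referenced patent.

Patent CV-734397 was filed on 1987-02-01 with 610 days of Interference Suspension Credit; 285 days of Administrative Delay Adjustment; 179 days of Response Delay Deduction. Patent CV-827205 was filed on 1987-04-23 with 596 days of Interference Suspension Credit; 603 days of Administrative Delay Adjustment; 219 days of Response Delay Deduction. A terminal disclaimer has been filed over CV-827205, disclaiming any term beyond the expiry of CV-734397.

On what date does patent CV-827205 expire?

January 18, 2007

Natural term of CV-827205:
  Base: filing + 18 years → 23 April 2005.
  Interference Suspension Credit: +596 days → 10 December 2006.
  Administrative Delay Adjustment: +603 days → 4 August 2008.
  Response Delay Deduction: −219 days → 29 December 2007.
Expiry of referenced patent CV-734397:
  Base: filing + 18 years → 1 February 2005.
  Interference Suspension Credit: +610 days → 4 October 2006.
  Administrative Delay Adjustment: +285 days → 16 July 2007.
  Response Delay Deduction: −179 days → 18 January 2007.
Terminal disclaimer: CV-827205 expires on the earlier of 29 December 2007 and 18 January 2007.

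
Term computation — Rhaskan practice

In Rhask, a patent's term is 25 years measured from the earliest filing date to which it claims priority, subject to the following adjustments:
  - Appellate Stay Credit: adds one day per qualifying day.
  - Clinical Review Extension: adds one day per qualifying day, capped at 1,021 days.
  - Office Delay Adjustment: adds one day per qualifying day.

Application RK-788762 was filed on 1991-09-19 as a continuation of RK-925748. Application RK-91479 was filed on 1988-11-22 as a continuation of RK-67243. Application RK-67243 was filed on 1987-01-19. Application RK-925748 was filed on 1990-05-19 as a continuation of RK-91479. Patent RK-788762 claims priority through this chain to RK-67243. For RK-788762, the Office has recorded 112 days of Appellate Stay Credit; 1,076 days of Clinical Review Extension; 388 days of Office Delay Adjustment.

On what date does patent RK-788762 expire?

March 19, 2016

Earliest priority filing: 19 January 1987.
Base term: 19 January 1987 + 25 years → 19 January 2012.
Appellate Stay Credit: +112 days → 10 May 2012.
Clinical Review Extension: 1076 days claimed exceeds the 1021-day cap, so +1021 days → 25 February 2015.
Office Delay Adjustment: +388 days → 19 March 2016.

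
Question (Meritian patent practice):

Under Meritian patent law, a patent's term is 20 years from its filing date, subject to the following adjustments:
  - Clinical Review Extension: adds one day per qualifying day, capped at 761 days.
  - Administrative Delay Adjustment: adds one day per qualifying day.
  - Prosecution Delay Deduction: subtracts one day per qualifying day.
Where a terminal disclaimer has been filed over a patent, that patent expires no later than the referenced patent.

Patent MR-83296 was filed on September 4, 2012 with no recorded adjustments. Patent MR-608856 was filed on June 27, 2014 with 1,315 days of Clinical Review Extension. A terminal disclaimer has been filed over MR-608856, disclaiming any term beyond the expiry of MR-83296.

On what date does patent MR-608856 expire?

September 4, 2032

Natural term of MR-608856:
  Base: filing + 20 years → 27 June 2034.
  Clinical Review Extension: 1315 days claimed exceeds the 761-day cap, so +761 days → 27 July 2036.
Expiry of referenced patent MR-83296:
  Base: filing + 20 years → 4 September 2032.
Terminal disclaimer: MR-608856 expires on the earlier of 27 July 2036 and 4 September 2032.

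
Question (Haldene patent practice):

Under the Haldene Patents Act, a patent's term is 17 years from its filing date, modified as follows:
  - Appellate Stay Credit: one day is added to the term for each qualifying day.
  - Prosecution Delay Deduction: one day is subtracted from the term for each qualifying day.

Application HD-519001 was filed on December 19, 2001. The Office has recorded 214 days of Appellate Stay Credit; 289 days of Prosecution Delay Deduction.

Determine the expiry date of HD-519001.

2018-10-05

Base term: filing date + 17 years → 19 December 2018.
Appellate Stay Credit: +214 days → 21 July 2019.
Prosecution Delay Deduction: −289 days → 5 October 2018.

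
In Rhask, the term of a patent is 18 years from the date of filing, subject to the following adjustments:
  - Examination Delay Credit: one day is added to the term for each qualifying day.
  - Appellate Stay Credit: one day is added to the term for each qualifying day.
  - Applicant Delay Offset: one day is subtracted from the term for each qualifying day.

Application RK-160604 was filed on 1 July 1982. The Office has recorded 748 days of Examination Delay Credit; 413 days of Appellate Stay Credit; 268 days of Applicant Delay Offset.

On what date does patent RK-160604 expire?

December 11, 2002

Base term: filing date + 18 years → 1 July 2000.
Examination Delay Credit: +748 days → 19 July 2002.
Appellate Stay Credit: +413 days → 5 September 2003.
Applicant Delay Offset: −268 days → 11 December 2002.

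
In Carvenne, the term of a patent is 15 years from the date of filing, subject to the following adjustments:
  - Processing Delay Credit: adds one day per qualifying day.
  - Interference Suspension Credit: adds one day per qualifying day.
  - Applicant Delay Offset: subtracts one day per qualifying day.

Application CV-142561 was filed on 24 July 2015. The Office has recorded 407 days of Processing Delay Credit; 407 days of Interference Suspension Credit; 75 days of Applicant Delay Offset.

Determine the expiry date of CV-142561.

Base term: filing date + 15 years → 24 July 2030.
Processing Delay Credit: +407 days → 4 September 2031.
Interference Suspension Credit: +407 days → 15 October 2032.
Applicant Delay Offset: −75 days → 1 August 2032.

2032-08-01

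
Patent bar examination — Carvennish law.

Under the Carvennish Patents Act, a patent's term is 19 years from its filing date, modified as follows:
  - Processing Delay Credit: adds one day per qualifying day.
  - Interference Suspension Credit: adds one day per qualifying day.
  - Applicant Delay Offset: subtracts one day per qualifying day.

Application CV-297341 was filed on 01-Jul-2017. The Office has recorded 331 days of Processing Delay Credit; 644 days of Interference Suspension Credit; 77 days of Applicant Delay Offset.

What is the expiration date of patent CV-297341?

Base term: filing date + 19 years → 1 July 2036.
Processing Delay Credit: +331 days → 28 May 2037.
Interference Suspension Credit: +644 days → 3 March 2039.
Applicant Delay Offset: −77 days → 16 December 2038.

2038-12-16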